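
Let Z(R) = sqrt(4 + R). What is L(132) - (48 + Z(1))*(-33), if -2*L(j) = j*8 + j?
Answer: 990 + 33*sqrt(5) ≈ 1063.8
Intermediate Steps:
L(j) = -9*j/2 (L(j) = -(j*8 + j)/2 = -(8*j + j)/2 = -9*j/2)
L(132) - (48 + Z(1))*(-33) = -9/2*132 - (48 + sqrt(4 + 1))*(-33) = -594 - (48 + sqrt(5))*(-33) = -594 - (-1584 - 33*sqrt(5)) = -594 + (1584 + 33*sqrt(5)) = 990 + 33*sqrt(5)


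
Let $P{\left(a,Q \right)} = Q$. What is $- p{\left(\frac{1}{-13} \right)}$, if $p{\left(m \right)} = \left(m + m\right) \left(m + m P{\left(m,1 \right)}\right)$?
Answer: $- \frac{4}{169} \approx -0.023669$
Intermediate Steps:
$p{\left(m \right)} = 4 m^{2}$ ($p{\left(m \right)} = \left(m + m\right) \left(m + m 1\right) = 2 m \left(m + m\right) = 2 m 2 m = 4 m^{2}$)
$- p{\left(\frac{1}{-13} \right)} = - 4 \left(\frac{1}{-13}\right)^{2} = - 4 \left(- \frac{1}{13}\right)^{2} = - \frac{4}{169}$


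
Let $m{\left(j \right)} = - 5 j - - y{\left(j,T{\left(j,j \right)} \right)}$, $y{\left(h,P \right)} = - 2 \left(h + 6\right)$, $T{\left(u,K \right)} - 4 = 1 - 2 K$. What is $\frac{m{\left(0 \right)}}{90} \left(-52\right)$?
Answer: $\frac{104}{15} \approx 6.9333$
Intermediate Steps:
$T{\left(u,K \right)} = 5 - 2 K$ ($T{\left(u,K \right)} = 4 - \left(-1 + 2 K\right) = 5 - 2 K$)
$y{\left(h,P \right)} = -12 - 2 h$ ($y{\left(h,P \right)} = - 2 \left(6 + h\right) = -12 - 2 h$)
$m{\left(j \right)} = -12 - 7 j$ ($m{\left(j \right)} = - 5 j - \left(12 + 2 j\right) = -12 - 7 j$)
$\frac{m{\left(0 \right)}}{90} \left(-52\right) = \frac{-12 - 0}{90} \left(-52\right) = \left(-12 + 0\right) \frac{1}{90} \left(-52\right) = \left(-12\right) \frac{1}{90} \left(-52\right) = \left(- \frac{2}{15}\right) \left(-52\right) = \frac{104}{15}$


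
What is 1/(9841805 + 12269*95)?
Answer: 1/11007360 ≈ 9.0848e-8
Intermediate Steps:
1/(9841805 + 12269*95) = 1/(9841805 + 1165555) = 1/11007360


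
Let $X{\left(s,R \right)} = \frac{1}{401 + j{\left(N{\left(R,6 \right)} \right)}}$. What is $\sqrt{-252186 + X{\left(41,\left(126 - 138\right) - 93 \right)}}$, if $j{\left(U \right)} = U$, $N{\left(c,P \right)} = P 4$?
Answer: $\frac{i \sqrt{1822043833}}{85} \approx 502.18 i$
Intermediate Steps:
$N{\left(c,P \right)} = 4 P$
$X{\left(s,R \right)} = \frac{1}{425}$ ($X{\left(s,R \right)} = \frac{1}{401 + 4 \cdot 6} = \frac{1}{401 + 24} = \frac{1}{425}$)
$\sqrt{-252186 + X{\left(41,\left(126 - 138\right) - 93 \right)}} = \sqrt{-252186 + \frac{1}{425}} = \sqrt{- \frac{107179049}{425}} = \frac{i \sqrt{1822043833}}{85}$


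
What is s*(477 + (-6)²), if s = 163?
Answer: 83619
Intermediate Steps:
s*(477 + (-6)²) = 163*(477 + (-6)²) = 163*(477 + 36) = 163*513 = 83619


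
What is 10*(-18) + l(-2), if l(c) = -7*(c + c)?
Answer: -152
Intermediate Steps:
l(c) = -14*c
10*(-18) + l(-2) = 10*(-18) - 14*(-2) = -180 + 28 = -152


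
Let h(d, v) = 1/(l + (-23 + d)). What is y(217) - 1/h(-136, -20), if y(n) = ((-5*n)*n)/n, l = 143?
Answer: -1069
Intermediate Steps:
h(d, v) = 1/(120 + d) (h(d, v) = 1/(143 + (-23 + d)) = 1/(120 + d))
y(n) = -5*n (y(n) = (-5*n²)/n = -5*n)
y(217) - 1/h(-136, -20) = -5*217 - 1/(1/(120 - 136)) = -1085 - 1/(1/(-16)) = -1085 - 1/(-1/16) = -1085 - 1*(-16) = -1085 + 16 = -1069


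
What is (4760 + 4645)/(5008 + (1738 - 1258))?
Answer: 9405/5488 ≈ 1.7137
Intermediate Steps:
(4760 + 4645)/(5008 + (1738 - 1258)) = 9405/(5008 + 480) = 9405/5488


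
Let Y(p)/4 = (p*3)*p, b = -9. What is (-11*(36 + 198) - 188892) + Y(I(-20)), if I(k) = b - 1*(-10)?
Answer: -191454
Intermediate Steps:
I(k) = 1 (I(k) = -9 - 1*(-10) = -9 + 10 = 1)
Y(p) = 12*p² (Y(p) = 4*((p*3)*p) = 4*((3*p)*p) = 4*(3*p²) = 12*p²)
(-11*(36 + 198) - 188892) + Y(I(-20)) = (-11*(36 + 198) - 188892) + 12*1² = (-11*234 - 188892) + 12*1 = (-2574 - 188892) + 12 = -191466 + 12 = -191454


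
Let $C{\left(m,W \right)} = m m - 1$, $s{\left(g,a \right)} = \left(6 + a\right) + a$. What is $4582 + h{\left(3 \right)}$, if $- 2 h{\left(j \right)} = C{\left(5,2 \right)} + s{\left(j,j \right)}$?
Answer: $4564$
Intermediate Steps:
$s{\left(g,a \right)} = 6 + 2 a$
$C{\left(m,W \right)} = -1 + m^{2}$ ($C{\left(m,W \right)} = m^{2} - 1 = -1 + m^{2}$)
$h{\left(j \right)} = -15 - j$ ($h{\left(j \right)} = - \frac{\left(-1 + 5^{2}\right) + \left(6 + 2 j\right)}{2} = - \frac{\left(-1 + 25\right) + \left(6 + 2 j\right)}{2} = - \frac{24 + \left(6 + 2 j\right)}{2} = - \frac{30 + 2 j}{2} = -15 - j$)
$4582 + h{\left(3 \right)} = 4582 - 18 = 4564$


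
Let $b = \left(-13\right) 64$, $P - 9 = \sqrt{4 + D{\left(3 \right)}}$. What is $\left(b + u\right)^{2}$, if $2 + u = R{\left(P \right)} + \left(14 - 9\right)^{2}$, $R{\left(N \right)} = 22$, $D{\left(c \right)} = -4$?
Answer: $619369$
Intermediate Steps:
$P = 9$ ($P = 9 + \sqrt{4 - 4} = 9 + \sqrt{0} = 9 + 0 = 9$)
$u = 45$ ($u = -2 + \left(22 + \left(14 - 9\right)^{2}\right) = -2 + \left(22 + 5^{2}\right) = -2 + \left(22 + 25\right) = -2 + 47 = 45$)
$b = -832$
$\left(b + u\right)^{2} = \left(-832 + 45\right)^{2} = \left(-787\right)^{2} = 619369$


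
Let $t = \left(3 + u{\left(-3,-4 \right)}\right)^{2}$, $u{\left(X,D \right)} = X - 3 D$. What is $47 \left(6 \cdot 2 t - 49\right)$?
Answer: $78913$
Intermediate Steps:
$t = 144$ ($t = \left(3 - -9\right)^{2} = \left(3 + \left(-3 + 12\right)\right)^{2} = \left(3 + 9\right)^{2} = 12^{2} = 144$)
$47 \left(6 \cdot 2 t - 49\right) = 47 \left(6 \cdot 2 \cdot 144 - 49\right) = 47 \left(12 \cdot 144 - 49\right) = 47 \left(1728 - 49\right) = 47 \cdot 1679 = 78913$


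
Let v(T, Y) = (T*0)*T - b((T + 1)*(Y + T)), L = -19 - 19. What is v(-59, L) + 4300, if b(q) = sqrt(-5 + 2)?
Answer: 4300 - I*sqrt(3) ≈ 4300.0 - 1.732*I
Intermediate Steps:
L = -38
b(q) = I*sqrt(3) (b(q) = sqrt(-3) = I*sqrt(3))
v(T, Y) = -I*sqrt(3) (v(T, Y) = (T*0)*T - I*sqrt(3) = 0*T - I*sqrt(3) = 0 - I*sqrt(3) = -I*sqrt(3))
v(-59, L) + 4300 = -I*sqrt(3) + 4300 = 4300 - I*sqrt(3)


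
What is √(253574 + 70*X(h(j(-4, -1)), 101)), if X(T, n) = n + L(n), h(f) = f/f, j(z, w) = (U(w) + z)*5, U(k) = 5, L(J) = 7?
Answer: √261134 ≈ 511.01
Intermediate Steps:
j(z, w) = 25 + 5*z (j(z, w) = (5 + z)*5 = 25 + 5*z)
h(f) = 1
X(T, n) = 7 + n (X(T, n) = n + 7 = 7 + n)
√(253574 + 70*X(h(j(-4, -1)), 101)) = √(253574 + 70*(7 + 101)) = √(253574 + 70*108) = √(253574 + 7560) = √261134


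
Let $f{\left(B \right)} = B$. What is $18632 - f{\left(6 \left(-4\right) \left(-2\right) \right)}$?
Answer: $18584$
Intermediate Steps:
$18632 - f{\left(6 \left(-4\right) \left(-2\right) \right)} = 18632 - 6 \left(-4\right) \left(-2\right) = 18632 - \left(-24\right) \left(-2\right) = 18632 - 48 = 18584$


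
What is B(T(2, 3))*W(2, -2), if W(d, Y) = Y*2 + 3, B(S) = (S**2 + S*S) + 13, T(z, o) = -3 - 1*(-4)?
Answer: -15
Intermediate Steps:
T(z, o) = 1 (T(z, o) = -3 + 4 = 1)
B(S) = 13 + 2*S**2 (B(S) = (S**2 + S**2) + 13 = 2*S**2 + 13 = 13 + 2*S**2)
W(d, Y) = 3 + 2*Y (W(d, Y) = 2*Y + 3 = 3 + 2*Y)
B(T(2, 3))*W(2, -2) = (13 + 2*1**2)*(3 + 2*(-2)) = (13 + 2*1)*(3 - 4) = (13 + 2)*(-1) = 15*(-1) = -15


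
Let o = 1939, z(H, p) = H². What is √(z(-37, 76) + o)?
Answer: 2*√827 ≈ 57.515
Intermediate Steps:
√(z(-37, 76) + o) = √((-37)² + 1939) = √(1369 + 1939) = √3308 = 2*√827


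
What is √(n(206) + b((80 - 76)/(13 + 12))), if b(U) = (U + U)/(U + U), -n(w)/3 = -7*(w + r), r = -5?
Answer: √4222 ≈ 64.977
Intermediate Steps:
n(w) = -105 + 21*w (n(w) = -(-21)*(w - 5) = -(-21)*(-5 + w) = -3*(35 - 7*w) = -105 + 21*w)
b(U) = 1 (b(U) = (2*U)/((2*U)) = (2*U)*(1/(2*U)) = 1)
√(n(206) + b((80 - 76)/(13 + 12))) = √((-105 + 21*206) + 1) = √((-105 + 4326) + 1) = √(4221 + 1) = √4222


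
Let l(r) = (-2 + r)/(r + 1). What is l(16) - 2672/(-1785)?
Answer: 4142/1785 ≈ 2.3204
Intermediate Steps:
l(r) = (-2 + r)/(1 + r)
l(16) - 2672/(-1785) = (-2 + 16)/(1 + 16) - 2672/(-1785) = 14/17 - 2672*(-1/1785) = (1/17)*14 + 2672/1785 = 14/17 + 2672/1785 = 4142/1785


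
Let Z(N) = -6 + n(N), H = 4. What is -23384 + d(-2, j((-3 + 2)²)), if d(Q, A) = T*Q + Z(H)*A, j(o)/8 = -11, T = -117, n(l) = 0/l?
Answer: -22622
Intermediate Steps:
n(l) = 0
Z(N) = -6 (Z(N) = -6 + 0 = -6)
j(o) = -88 (j(o) = 8*(-11) = -88)
d(Q, A) = -117*Q - 6*A
-23384 + d(-2, j((-3 + 2)²)) = -23384 + (-117*(-2) - 6*(-88)) = -23384 + (234 + 528) = -23384 + 762 = -22622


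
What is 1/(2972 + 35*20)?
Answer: 1/3672 ≈ 0.00027233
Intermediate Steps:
1/(2972 + 35*20) = 1/(2972 + 700) = 1/3672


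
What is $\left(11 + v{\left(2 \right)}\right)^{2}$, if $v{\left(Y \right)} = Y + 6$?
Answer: $361$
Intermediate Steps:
$v{\left(Y \right)} = 6 + Y$
$\left(11 + v{\left(2 \right)}\right)^{2} = \left(11 + \left(6 + 2\right)\right)^{2} = \left(11 + 8\right)^{2} = 19^{2} = 361$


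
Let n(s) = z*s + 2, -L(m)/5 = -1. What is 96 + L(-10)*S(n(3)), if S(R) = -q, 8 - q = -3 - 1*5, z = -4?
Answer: 16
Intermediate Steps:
L(m) = 5 (L(m) = -5*(-1) = 5)
q = 16 (q = 8 - (-3 - 1*5) = 8 - (-3 - 5) = 8 - 1*(-8) = 8 + 8 = 16)
n(s) = 2 - 4*s (n(s) = -4*s + 2 = 2 - 4*s)
S(R) = -16 (S(R) = -1*16 = -16)
96 + L(-10)*S(n(3)) = 96 + 5*(-16) = 96 - 80 = 16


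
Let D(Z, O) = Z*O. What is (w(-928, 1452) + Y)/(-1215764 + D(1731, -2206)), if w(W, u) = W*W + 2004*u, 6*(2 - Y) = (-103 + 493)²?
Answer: -1872822/2517175 ≈ -0.74402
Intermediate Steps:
D(Z, O) = O*Z
Y = -25348 (Y = 2 - (-103 + 493)²/6 = 2 - ⅙*390² = 2 - ⅙*152100 = 2 - 25350 = -25348)
w(W, u) = W² + 2004*u
(w(-928, 1452) + Y)/(-1215764 + D(1731, -2206)) = (((-928)² + 2004*1452) - 25348)/(-1215764 - 2206*1731) = ((861184 + 2909808) - 25348)/(-1215764 - 3818586) = (3770992 - 25348)/(-5034350) = 3745644*(-1/5034350) = -1872822/2517175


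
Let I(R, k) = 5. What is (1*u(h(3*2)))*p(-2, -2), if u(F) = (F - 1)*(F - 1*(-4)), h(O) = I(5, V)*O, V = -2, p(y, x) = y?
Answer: -1972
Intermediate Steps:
h(O) = 5*O
u(F) = (-1 + F)*(4 + F) (u(F) = (-1 + F)*(F + 4) = (-1 + F)*(4 + F))
(1*u(h(3*2)))*p(-2, -2) = (1*(-4 + (5*(3*2))² + 3*(5*(3*2))))*(-2) = (1*(-4 + (5*6)² + 3*(5*6)))*(-2) = (1*(-4 + 30² + 3*30))*(-2) = (1*(-4 + 900 + 90))*(-2) = (1*986)*(-2) = 986*(-2) = -1972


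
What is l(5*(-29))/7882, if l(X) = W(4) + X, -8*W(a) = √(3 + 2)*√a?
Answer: -145/7882 - √5/31528 ≈ -0.018467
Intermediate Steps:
W(a) = -√5*√a/8 (W(a) = -√(3 + 2)*√a/8 = -√5*√a/8)
l(X) = X - √5/4 (l(X) = -√5*√4/8 + X = -⅛*√5*2 + X = -√5/4 + X = X - √5/4)
l(5*(-29))/7882 = (5*(-29) - √5/4)/7882 = (-145 - √5/4)*(1/7882) = -145/7882 - √5/31528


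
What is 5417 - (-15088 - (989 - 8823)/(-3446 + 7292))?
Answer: 39427198/1923 ≈ 20503.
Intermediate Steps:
5417 - (-15088 - (989 - 8823)/(-3446 + 7292)) = 5417 - (-15088 - (-7834)/3846) = 5417 - (-15088 - 1*(-3917/1923)) = 5417 - (-15088 + 3917/1923) = 5417 - 1*(-29010307/1923) = 5417 + 29010307/1923 = 39427198/1923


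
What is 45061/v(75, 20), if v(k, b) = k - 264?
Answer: -45061/189 ≈ -238.42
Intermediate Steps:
v(k, b) = -264 + k
45061/v(75, 20) = 45061/(-264 + 75) = 45061/(-189) = 45061*(-1/189) = -45061/189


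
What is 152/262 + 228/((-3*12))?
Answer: -2261/393 ≈ -5.7532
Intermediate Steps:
152/262 + 228/((-3*12)) = 152*(1/262) + 228/(-36) = 76/131 + 228*(-1/36) = 76/131 - 19/3 = -2261/393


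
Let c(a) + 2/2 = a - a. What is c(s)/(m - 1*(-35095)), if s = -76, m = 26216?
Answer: -1/61311 ≈ -1.6310e-5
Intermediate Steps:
c(a) = -1 (c(a) = -1 + (a - a) = -1 + 0 = -1)
c(s)/(m - 1*(-35095)) = -1/(26216 - 1*(-35095)) = -1/(26216 + 35095) = -1/61311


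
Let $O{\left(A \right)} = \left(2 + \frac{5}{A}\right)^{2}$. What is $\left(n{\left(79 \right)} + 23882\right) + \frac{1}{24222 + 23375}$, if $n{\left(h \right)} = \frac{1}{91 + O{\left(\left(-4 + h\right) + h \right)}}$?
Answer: $\frac{2564564485834827}{107384781625} \approx 23882.0$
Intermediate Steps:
$n{\left(h \right)} = \frac{1}{91 + \frac{\left(-3 + 4 h\right)^{2}}{\left(-4 + 2 h\right)^{2}}}$ ($n{\left(h \right)} = \frac{1}{91 + \frac{\left(5 + 2 \left(\left(-4 + h\right) + h\right)\right)^{2}}{\left(\left(-4 + h\right) + h\right)^{2}}} = \frac{1}{91 + \frac{\left(5 + 2 \left(-4 + 2 h\right)\right)^{2}}{\left(-4 + 2 h\right)^{2}}} = \frac{1}{91 + \frac{\left(5 + \left(-8 + 4 h\right)\right)^{2}}{\left(-4 + 2 h\right)^{2}}} = \frac{1}{91 + \frac{\left(-3 + 4 h\right)^{2}}{\left(-4 + 2 h\right)^{2}}}$)
$\left(n{\left(79 \right)} + 23882\right) + \frac{1}{24222 + 23375} = \left(\frac{4 \left(-2 + 79\right)^{2}}{\left(-3 + 4 \cdot 79\right)^{2} + 364 \left(-2 + 79\right)^{2}} + 23882\right) + \frac{1}{24222 + 23375} = \left(\frac{4 \cdot 77^{2}}{\left(-3 + 316\right)^{2} + 364 \cdot 77^{2}} + 23882\right) + \frac{1}{47597} = \left(4 \cdot 5929 \frac{1}{313^{2} + 364 \cdot 5929} + 23882\right) + \frac{1}{47597} = \left(4 \cdot 5929 \frac{1}{97969 + 2158156} + 23882\right) + \frac{1}{47597} = \left(4 \cdot 5929 \cdot \frac{1}{2256125} + 23882\right) + \frac{1}{47597} = \left(\frac{23716}{2256125} + 23882\right) + \frac{1}{47597} = \frac{53880800966}{2256125} + \frac{1}{47597} = \frac{2564564485834827}{107384781625}$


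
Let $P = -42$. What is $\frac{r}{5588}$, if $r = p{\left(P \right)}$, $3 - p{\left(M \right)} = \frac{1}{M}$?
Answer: $\frac{1}{1848} \approx 0.00054113$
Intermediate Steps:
$p{\left(M \right)} = 3 - \frac{1}{M}$
$r = \frac{127}{42}$ ($r = 3 - \frac{1}{-42} = 3 - - \frac{1}{42} = 3 + \frac{1}{42} = \frac{127}{42} \approx 3.0238$)
$\frac{r}{5588} = \frac{127}{42 \cdot 5588} = \frac{127}{42} \cdot \frac{1}{5588} = \frac{1}{1848}$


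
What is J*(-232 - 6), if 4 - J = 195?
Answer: 45458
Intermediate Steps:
J = -191 (J = 4 - 1*195 = 4 - 195 = -191)
J*(-232 - 6) = -191*(-232 - 6) = -191*(-238) = 45458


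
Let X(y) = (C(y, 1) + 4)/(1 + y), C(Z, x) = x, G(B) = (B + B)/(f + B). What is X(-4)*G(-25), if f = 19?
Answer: -125/9 ≈ -13.889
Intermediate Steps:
G(B) = 2*B/(19 + B) (G(B) = (B + B)/(19 + B) = (2*B)/(19 + B) = 2*B/(19 + B))
X(y) = 5/(1 + y) (X(y) = (1 + 4)/(1 + y) = 5/(1 + y))
X(-4)*G(-25) = (5/(1 - 4))*(2*(-25)/(19 - 25)) = (5/(-3))*(2*(-25)/(-6)) = (5*(-⅓))*(2*(-25)*(-⅙)) = -5/3*25/3 = -125/9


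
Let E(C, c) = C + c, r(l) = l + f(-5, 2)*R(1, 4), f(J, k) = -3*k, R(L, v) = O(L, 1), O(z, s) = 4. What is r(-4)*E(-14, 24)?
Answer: -280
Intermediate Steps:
R(L, v) = 4
r(l) = -24 + l (r(l) = l - 3*2*4 = l - 6*4 = l - 24 = -24 + l)
r(-4)*E(-14, 24) = (-24 - 4)*(-14 + 24) = -28*10 = -280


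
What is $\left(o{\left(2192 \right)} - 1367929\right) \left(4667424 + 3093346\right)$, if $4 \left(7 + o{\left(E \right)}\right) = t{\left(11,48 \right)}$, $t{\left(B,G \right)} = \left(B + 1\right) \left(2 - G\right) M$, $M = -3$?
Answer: $-10613023711940$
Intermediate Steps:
$t{\left(B,G \right)} = - 3 \left(1 + B\right) \left(2 - G\right)$ ($t{\left(B,G \right)} = \left(B + 1\right) \left(2 - G\right) \left(-3\right) = \left(1 + B\right) \left(2 - G\right) \left(-3\right) = - 3 \left(1 + B\right) \left(2 - G\right)$)
$o{\left(E \right)} = 407$ ($o{\left(E \right)} = -7 + \frac{-6 - 66 + 3 \cdot 48 + 3 \cdot 11 \cdot 48}{4} = -7 + \frac{-6 - 66 + 144 + 1584}{4} = -7 + \frac{1}{4} \cdot 1656 = -7 + 414 = 407$)
$\left(o{\left(2192 \right)} - 1367929\right) \left(4667424 + 3093346\right) = \left(407 - 1367929\right) \left(4667424 + 3093346\right) = \left(-1367522\right) 7760770 = -10613023711940$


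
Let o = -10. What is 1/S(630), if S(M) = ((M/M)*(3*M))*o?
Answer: -1/18900 ≈ -5.2910e-5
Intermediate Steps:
S(M) = -30*M (S(M) = ((M/M)*(3*M))*(-10) = (1*(3*M))*(-10) = (3*M)*(-10) = -30*M)
1/S(630) = 1/(-30*630) = 1/(-18900) = -1/18900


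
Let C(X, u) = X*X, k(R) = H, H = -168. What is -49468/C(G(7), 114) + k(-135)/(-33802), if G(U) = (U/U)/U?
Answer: -40966874648/16901 ≈ -2.4239e+6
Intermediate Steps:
G(U) = 1/U
k(R) = -168
C(X, u) = X²
-49468/C(G(7), 114) + k(-135)/(-33802) = -49468/((1/7)²) - 168/(-33802) = -49468/((⅐)²) - 168*(-1/33802) = -49468/1/49 + 84/16901 = -49468*49 + 84/16901 = -2423932 + 84/16901 = -40966874648/16901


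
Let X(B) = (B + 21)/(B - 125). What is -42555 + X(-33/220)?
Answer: -106515582/2503 ≈ -42555.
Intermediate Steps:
X(B) = (21 + B)/(-125 + B)
-42555 + X(-33/220) = -42555 + (21 - 33/220)/(-125 - 33/220) = -42555 + (21 - 33*1/220)/(-125 - 33*1/220) = -42555 + (21 - 3/20)/(-125 - 3/20) = -42555 + (417/20)/(-2503/20) = -42555 - 20/2503*417/20 = -42555 - 417/2503 = -106515582/2503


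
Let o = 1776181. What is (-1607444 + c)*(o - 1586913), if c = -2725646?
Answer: -820115278120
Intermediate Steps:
(-1607444 + c)*(o - 1586913) = (-1607444 - 2725646)*(1776181 - 1586913) = -4333090*189268 = -820115278120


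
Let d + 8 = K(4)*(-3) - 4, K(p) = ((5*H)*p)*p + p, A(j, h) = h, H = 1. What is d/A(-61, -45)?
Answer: 88/15 ≈ 5.8667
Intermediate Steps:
K(p) = p + 5*p² (K(p) = ((5*1)*p)*p + p = (5*p)*p + p = 5*p² + p = p + 5*p²)
d = -264 (d = -8 + ((4*(1 + 5*4))*(-3) - 4) = -8 + ((4*(1 + 20))*(-3) - 4) = -8 + ((4*21)*(-3) - 4) = -8 + (84*(-3) - 4) = -8 + (-252 - 4) = -8 - 256 = -264)
d/A(-61, -45) = -264/(-45) = -264*(-1/45) = 88/15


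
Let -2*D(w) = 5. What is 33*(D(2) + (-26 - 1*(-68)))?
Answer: 2607/2 ≈ 1303.5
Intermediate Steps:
D(w) = -5/2 (D(w) = -½*5 = -5/2)
33*(D(2) + (-26 - 1*(-68))) = 33*(-5/2 + (-26 - 1*(-68))) = 33*(-5/2 + (-26 + 68)) = 33*(-5/2 + 42) = 33*(79/2) = 2607/2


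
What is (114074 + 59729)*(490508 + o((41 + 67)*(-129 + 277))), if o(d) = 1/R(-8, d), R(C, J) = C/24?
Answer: 85251240515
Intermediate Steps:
R(C, J) = C/24 (R(C, J) = C*(1/24) = C/24)
o(d) = -3 (o(d) = 1/((1/24)*(-8)) = 1/(-⅓) = -3)
(114074 + 59729)*(490508 + o((41 + 67)*(-129 + 277))) = (114074 + 59729)*(490508 - 3) = 173803*490505 = 85251240515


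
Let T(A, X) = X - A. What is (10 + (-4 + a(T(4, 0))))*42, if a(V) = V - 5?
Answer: -126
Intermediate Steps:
a(V) = -5 + V
(10 + (-4 + a(T(4, 0))))*42 = (10 + (-4 + (-5 + (0 - 1*4))))*42 = (10 + (-4 + (-5 + (0 - 4))))*42 = (10 + (-4 + (-5 - 4)))*42 = (10 + (-4 - 9))*42 = (10 - 13)*42 = -3*42 = -126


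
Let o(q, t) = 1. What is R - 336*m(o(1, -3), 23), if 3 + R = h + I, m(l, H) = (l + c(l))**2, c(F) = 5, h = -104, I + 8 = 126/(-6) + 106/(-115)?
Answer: -1406786/115 ≈ -12233.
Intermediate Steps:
I = -3441/115 (I = -8 + (126/(-6) + 106/(-115)) = -8 + (126*(-1/6) + 106*(-1/115)) = -8 + (-21 - 106/115) = -8 - 2521/115 = -3441/115 ≈ -29.922)
m(l, H) = (5 + l)**2 (m(l, H) = (l + 5)**2 = (5 + l)**2)
R = -15746/115 (R = -3 + (-104 - 3441/115) = -3 - 15401/115 = -15746/115 ≈ -136.92)
R - 336*m(o(1, -3), 23) = -15746/115 - 336*(5 + 1)**2 = -15746/115 - 336*6**2 = -15746/115 - 336*36 = -15746/115 - 12096 = -1406786/115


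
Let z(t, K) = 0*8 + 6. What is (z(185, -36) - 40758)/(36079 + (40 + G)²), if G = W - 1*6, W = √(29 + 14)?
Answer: -379788264/347362613 + 692784*√43/347362613 ≈ -1.0803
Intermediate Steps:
W = √43 ≈ 6.5574
G = -6 + √43 (G = √43 - 1*6 = √43 - 6 = -6 + √43 ≈ 0.55744)
z(t, K) = 6 (z(t, K) = 0 + 6 = 6)
(z(185, -36) - 40758)/(36079 + (40 + G)²) = (6 - 40758)/(36079 + (40 + (-6 + √43))²) = -40752/(36079 + (34 + √43)²)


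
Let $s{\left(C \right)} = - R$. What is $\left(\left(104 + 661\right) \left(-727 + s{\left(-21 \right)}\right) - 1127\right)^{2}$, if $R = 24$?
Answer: $331363712164$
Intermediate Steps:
$s{\left(C \right)} = -24$ ($s{\left(C \right)} = \left(-1\right) 24 = -24$)
$\left(\left(104 + 661\right) \left(-727 + s{\left(-21 \right)}\right) - 1127\right)^{2} = \left(\left(104 + 661\right) \left(-727 - 24\right) - 1127\right)^{2} = \left(765 \left(-751\right) - 1127\right)^{2} = \left(-574515 - 1127\right)^{2} = \left(-575642\right)^{2} = 331363712164$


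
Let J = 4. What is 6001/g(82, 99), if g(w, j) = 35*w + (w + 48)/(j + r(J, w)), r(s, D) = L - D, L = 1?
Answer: 54009/25895 ≈ 2.0857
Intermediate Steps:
r(s, D) = 1 - D
g(w, j) = 35*w + (48 + w)/(1 + j - w) (g(w, j) = 35*w + (w + 48)/(j + (1 - w)) = 35*w + (48 + w)/(1 + j - w))
6001/g(82, 99) = 6001/(((48 + 82 - 35*82*(-1 + 82) + 35*99*82)/(1 + 99 - 1*82))) = 6001/(((48 + 82 - 35*82*81 + 284130)/(1 + 99 - 82))) = 6001/(((48 + 82 - 232470 + 284130)/18)) = 6001/(((1/18)*51790)) = 6001/(25895/9) = 6001*(9/25895) = 54009/25895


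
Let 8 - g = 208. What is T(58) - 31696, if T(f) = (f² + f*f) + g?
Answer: -25168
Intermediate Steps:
g = -200 (g = 8 - 1*208 = 8 - 208 = -200)
T(f) = -200 + 2*f² (T(f) = (f² + f*f) - 200 = (f² + f²) - 200 = 2*f² - 200 = -200 + 2*f²)
T(58) - 31696 = (-200 + 2*58²) - 31696 = (-200 + 2*3364) - 31696 = (-200 + 6728) - 31696 = 6528 - 31696 = -25168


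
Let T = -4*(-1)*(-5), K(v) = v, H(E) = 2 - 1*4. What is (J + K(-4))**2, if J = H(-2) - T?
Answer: 196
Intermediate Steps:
H(E) = -2 (H(E) = 2 - 4 = -2)
T = -20 (T = 4*(-5) = -20)
J = 18 (J = -2 - 1*(-20) = -2 + 20 = 18)
(J + K(-4))**2 = (18 - 4)**2 = 14**2 = 196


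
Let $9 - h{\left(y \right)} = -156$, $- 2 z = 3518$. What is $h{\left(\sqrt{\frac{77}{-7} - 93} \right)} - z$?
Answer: $1924$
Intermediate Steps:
$z = -1759$ ($z = \left(- \frac{1}{2}\right) 3518 = -1759$)
$h{\left(y \right)} = 165$ ($h{\left(y \right)} = 9 - -156 = 9 + 156 = 165$)
$h{\left(\sqrt{\frac{77}{-7} - 93} \right)} - z = 165 - -1759 = 165 + 1759 = 1924$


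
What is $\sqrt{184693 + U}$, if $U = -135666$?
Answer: $\sqrt{49027} \approx 221.42$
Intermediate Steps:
$\sqrt{184693 + U} = \sqrt{184693 - 135666} = \sqrt{49027}$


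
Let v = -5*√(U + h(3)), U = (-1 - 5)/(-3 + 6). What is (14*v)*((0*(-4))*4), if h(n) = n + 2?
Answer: 0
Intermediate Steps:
h(n) = 2 + n
U = -2 (U = -6/3 = -6*⅓ = -2)
v = -5*√3 (v = -5*√(-2 + (2 + 3)) = -5*√(-2 + 5) = -5*√3 ≈ -8.6602)
(14*v)*((0*(-4))*4) = (14*(-5*√3))*((0*(-4))*4) = (-70*√3)*(0*4) = -70*√3*0 = 0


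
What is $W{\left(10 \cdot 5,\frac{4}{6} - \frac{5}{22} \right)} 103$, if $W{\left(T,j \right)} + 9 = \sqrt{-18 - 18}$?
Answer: $-927 + 618 i \approx -927.0 + 618.0 i$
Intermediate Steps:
$W{\left(T,j \right)} = -9 + 6 i$ ($W{\left(T,j \right)} = -9 + \sqrt{-18 - 18} = -9 + \sqrt{-36} = -9 + 6 i$)
$W{\left(10 \cdot 5,\frac{4}{6} - \frac{5}{22} \right)} 103 = \left(-9 + 6 i\right) 103 = -927 + 618 i$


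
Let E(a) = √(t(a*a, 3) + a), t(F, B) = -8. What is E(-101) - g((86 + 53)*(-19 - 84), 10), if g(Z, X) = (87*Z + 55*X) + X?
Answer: 1245019 + I*√109 ≈ 1.245e+6 + 10.44*I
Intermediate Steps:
E(a) = √(-8 + a)
g(Z, X) = 56*X + 87*Z (g(Z, X) = (55*X + 87*Z) + X = 56*X + 87*Z)
E(-101) - g((86 + 53)*(-19 - 84), 10) = √(-8 - 101) - (56*10 + 87*((86 + 53)*(-19 - 84))) = √(-109) - (560 + 87*(139*(-103))) = I*√109 - (560 + 87*(-14317)) = I*√109 - (560 - 1245579) = I*√109 - 1*(-1245019) = I*√109 + 1245019 = 1245019 + I*√109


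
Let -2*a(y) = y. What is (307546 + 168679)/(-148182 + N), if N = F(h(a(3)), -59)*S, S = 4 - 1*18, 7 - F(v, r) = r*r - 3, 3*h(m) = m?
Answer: -11075/2316 ≈ -4.7820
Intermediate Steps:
a(y) = -y/2
h(m) = m/3
F(v, r) = 10 - r**2 (F(v, r) = 7 - (r*r - 3) = 7 - (r**2 - 3) = 7 - (-3 + r**2) = 7 + (3 - r**2) = 10 - r**2)
S = -14 (S = 4 - 18 = -14)
N = 48594 (N = (10 - 1*(-59)**2)*(-14) = (10 - 1*3481)*(-14) = (10 - 3481)*(-14) = -3471*(-14) = 48594)
(307546 + 168679)/(-148182 + N) = (307546 + 168679)/(-148182 + 48594) = 476225/(-99588) = 476225*(-1/99588) = -11075/2316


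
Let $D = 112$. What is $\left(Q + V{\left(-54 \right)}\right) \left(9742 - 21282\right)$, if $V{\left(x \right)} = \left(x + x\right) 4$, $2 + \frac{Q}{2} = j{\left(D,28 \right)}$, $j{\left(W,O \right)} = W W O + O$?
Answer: $-8102049360$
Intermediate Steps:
$j{\left(W,O \right)} = O + O W^{2}$ ($j{\left(W,O \right)} = W^{2} O + O = O W^{2} + O = O + O W^{2}$)
$Q = 702516$ ($Q = -4 + 2 \cdot 28 \left(1 + 112^{2}\right) = -4 + 2 \cdot 28 \left(1 + 12544\right) = -4 + 2 \cdot 28 \cdot 12545 = -4 + 2 \cdot 351260 = -4 + 702520 = 702516$)
$V{\left(x \right)} = 8 x$ ($V{\left(x \right)} = 2 x 4 = 8 x$)
$\left(Q + V{\left(-54 \right)}\right) \left(9742 - 21282\right) = \left(702516 + 8 \left(-54\right)\right) \left(9742 - 21282\right) = \left(702516 - 432\right) \left(-11540\right) = 702084 \left(-11540\right) = -8102049360$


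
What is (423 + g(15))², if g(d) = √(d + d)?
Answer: (423 + √30)² ≈ 1.8359e+5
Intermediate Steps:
g(d) = √2*√d (g(d) = √(2*d) = √2*√d)
(423 + g(15))² = (423 + √2*√15)² = (423 + √30)²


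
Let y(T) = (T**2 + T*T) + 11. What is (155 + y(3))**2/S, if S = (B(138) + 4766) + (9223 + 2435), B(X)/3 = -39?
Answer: 1472/709 ≈ 2.0762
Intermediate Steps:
y(T) = 11 + 2*T**2 (y(T) = (T**2 + T**2) + 11 = 2*T**2 + 11 = 11 + 2*T**2)
B(X) = -117 (B(X) = 3*(-39) = -117)
S = 16307 (S = (-117 + 4766) + (9223 + 2435) = 4649 + 11658 = 16307)
(155 + y(3))**2/S = (155 + (11 + 2*3**2))**2/16307 = (155 + (11 + 2*9))**2*(1/16307) = (155 + (11 + 18))**2*(1/16307) = (155 + 29)**2*(1/16307) = 184**2*(1/16307) = 33856*(1/16307) = 1472/709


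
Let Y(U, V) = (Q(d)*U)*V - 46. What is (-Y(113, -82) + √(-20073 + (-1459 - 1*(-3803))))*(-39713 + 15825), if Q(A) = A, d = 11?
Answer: -2435907136 - 23888*I*√17729 ≈ -2.4359e+9 - 3.1807e+6*I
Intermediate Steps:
Y(U, V) = -46 + 11*U*V (Y(U, V) = (11*U)*V - 46 = 11*U*V - 46 = -46 + 11*U*V)
(-Y(113, -82) + √(-20073 + (-1459 - 1*(-3803))))*(-39713 + 15825) = (-(-46 + 11*113*(-82)) + √(-20073 + (-1459 - 1*(-3803))))*(-39713 + 15825) = (-(-46 - 101926) + √(-20073 + (-1459 + 3803)))*(-23888) = (-1*(-101972) + √(-20073 + 2344))*(-23888) = (101972 + √(-17729))*(-23888) = (101972 + I*√17729)*(-23888) = -2435907136 - 23888*I*√17729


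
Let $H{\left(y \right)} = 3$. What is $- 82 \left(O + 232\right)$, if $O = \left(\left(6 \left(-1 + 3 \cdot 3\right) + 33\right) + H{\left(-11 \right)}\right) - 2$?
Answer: $-25748$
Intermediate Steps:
$O = 82$ ($O = \left(\left(6 \left(-1 + 3 \cdot 3\right) + 33\right) + 3\right) - 2 = \left(\left(6 \left(-1 + 9\right) + 33\right) + 3\right) - 2 = \left(\left(6 \cdot 8 + 33\right) + 3\right) - 2 = \left(\left(48 + 33\right) + 3\right) - 2 = \left(81 + 3\right) - 2 = 84 - 2 = 82$)
$- 82 \left(O + 232\right) = - 82 \left(82 + 232\right) = \left(-82\right) 314 = -25748$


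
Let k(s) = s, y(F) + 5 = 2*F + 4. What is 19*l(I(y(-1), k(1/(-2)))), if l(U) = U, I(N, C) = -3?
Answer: -57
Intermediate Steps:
y(F) = -1 + 2*F (y(F) = -5 + (2*F + 4) = -5 + (4 + 2*F) = -1 + 2*F)
19*l(I(y(-1), k(1/(-2)))) = 19*(-3) = -57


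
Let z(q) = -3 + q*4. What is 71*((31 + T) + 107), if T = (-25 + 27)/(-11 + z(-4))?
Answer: 146899/15 ≈ 9793.3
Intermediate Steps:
z(q) = -3 + 4*q
T = -1/15 (T = (-25 + 27)/(-11 + (-3 + 4*(-4))) = 2/(-11 + (-3 - 16)) = 2/(-11 - 19) = 2/(-30) = 2*(-1/30) = -1/15 ≈ -0.066667)
71*((31 + T) + 107) = 71*((31 - 1/15) + 107) = 71*(464/15 + 107) = 71*(2069/15) = 146899/15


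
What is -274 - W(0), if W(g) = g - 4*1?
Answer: -270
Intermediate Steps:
W(g) = -4 + g (W(g) = g - 4 = -4 + g)
-274 - W(0) = -274 - (-4 + 0) = -274 - 1*(-4) = -274 + 4 = -270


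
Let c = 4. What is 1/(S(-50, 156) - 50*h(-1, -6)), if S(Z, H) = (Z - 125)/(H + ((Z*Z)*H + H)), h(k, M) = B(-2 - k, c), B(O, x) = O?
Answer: 390312/19515425 ≈ 0.020000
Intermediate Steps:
h(k, M) = -2 - k
S(Z, H) = (-125 + Z)/(2*H + H*Z²) (S(Z, H) = (-125 + Z)/(H + (Z²*H + H)) = (-125 + Z)/(H + (H*Z² + H)) = (-125 + Z)/(H + (H + H*Z²)) = (-125 + Z)/(2*H + H*Z²))
1/(S(-50, 156) - 50*h(-1, -6)) = 1/((-125 - 50)/(156*(2 + (-50)²)) - 50*(-2 - 1*(-1))) = 1/((1/156)*(-175)/(2 + 2500) - 50*(-2 + 1)) = 1/((1/156)*(-175)/2502 - 50*(-1)) = 1/((1/156)*(1/2502)*(-175) + 50) = 1/(-175/390312 + 50) = 1/(19515425/390312) = 390312/19515425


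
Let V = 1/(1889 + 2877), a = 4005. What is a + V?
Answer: 19087831/4766 ≈ 4005.0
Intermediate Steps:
V = 1/4766 ≈ 0.00020982
a + V = 4005 + 1/4766 = 19087831/4766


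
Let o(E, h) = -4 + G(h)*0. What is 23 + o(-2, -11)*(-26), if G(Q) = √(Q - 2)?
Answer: 127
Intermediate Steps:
G(Q) = √(-2 + Q)
o(E, h) = -4 (o(E, h) = -4 + √(-2 + h)*0 = -4 + 0 = -4)
23 + o(-2, -11)*(-26) = 23 - 4*(-26) = 23 + 104 = 127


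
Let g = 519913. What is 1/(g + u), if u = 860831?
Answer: 1/1380744 ≈ 7.2425e-7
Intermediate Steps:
1/(g + u) = 1/(519913 + 860831) = 1/1380744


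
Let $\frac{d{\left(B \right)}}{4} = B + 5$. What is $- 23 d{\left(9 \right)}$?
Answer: $-1288$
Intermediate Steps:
$d{\left(B \right)} = 20 + 4 B$ ($d{\left(B \right)} = 4 \left(B + 5\right) = 4 \left(5 + B\right) = 20 + 4 B$)
$- 23 d{\left(9 \right)} = - 23 \left(20 + 4 \cdot 9\right) = - 23 \left(20 + 36\right) = \left(-23\right) 56 = -1288$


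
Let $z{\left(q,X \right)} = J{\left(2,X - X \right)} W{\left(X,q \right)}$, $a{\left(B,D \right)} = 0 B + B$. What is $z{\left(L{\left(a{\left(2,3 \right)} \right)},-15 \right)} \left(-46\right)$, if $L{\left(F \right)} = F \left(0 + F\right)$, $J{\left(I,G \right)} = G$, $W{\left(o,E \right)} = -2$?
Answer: $0$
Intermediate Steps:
$a{\left(B,D \right)} = B$ ($a{\left(B,D \right)} = 0 + B = B$)
$L{\left(F \right)} = F^{2}$ ($L{\left(F \right)} = F F = F^{2}$)
$z{\left(q,X \right)} = 0$ ($z{\left(q,X \right)} = \left(X - X\right) \left(-2\right) = 0 \left(-2\right) = 0$)
$z{\left(L{\left(a{\left(2,3 \right)} \right)},-15 \right)} \left(-46\right) = 0 \left(-46\right) = 0$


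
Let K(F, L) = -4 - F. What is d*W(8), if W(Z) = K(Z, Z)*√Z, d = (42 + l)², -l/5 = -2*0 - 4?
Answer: -92256*√2 ≈ -1.3047e+5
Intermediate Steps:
l = 20 (l = -5*(-2*0 - 4) = -5*(0 - 4) = -5*(-4) = 20)
d = 3844 (d = (42 + 20)² = 62² = 3844)
W(Z) = √Z*(-4 - Z) (W(Z) = (-4 - Z)*√Z = √Z*(-4 - Z))
d*W(8) = 3844*(√8*(-4 - 1*8)) = 3844*((2*√2)*(-4 - 8)) = 3844*((2*√2)*(-12)) = 3844*(-24*√2) = -92256*√2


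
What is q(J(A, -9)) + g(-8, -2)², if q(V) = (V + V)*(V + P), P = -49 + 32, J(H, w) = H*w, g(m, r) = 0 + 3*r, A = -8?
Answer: 7956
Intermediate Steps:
g(m, r) = 3*r
P = -17
q(V) = 2*V*(-17 + V) (q(V) = (V + V)*(V - 17) = (2*V)*(-17 + V) = 2*V*(-17 + V))
q(J(A, -9)) + g(-8, -2)² = 2*(-8*(-9))*(-17 - 8*(-9)) + (3*(-2))² = 2*72*(-17 + 72) + (-6)² = 2*72*55 + 36 = 7920 + 36 = 7956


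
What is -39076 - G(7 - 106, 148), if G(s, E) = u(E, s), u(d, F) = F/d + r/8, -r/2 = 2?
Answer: -5783075/148 ≈ -39075.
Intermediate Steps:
r = -4 (r = -2*2 = -4)
u(d, F) = -1/2 + F/d (u(d, F) = F/d - 4/8 = F/d - 4*1/8 = F/d - 1/2 = -1/2 + F/d)
G(s, E) = (s - E/2)/E
-39076 - G(7 - 106, 148) = -39076 - ((7 - 106) - 1/2*148)/148 = -39076 - (-99 - 74)/148 = -39076 - (-173)/148 = -39076 - 1*(-173/148) = -39076 + 173/148 = -5783075/148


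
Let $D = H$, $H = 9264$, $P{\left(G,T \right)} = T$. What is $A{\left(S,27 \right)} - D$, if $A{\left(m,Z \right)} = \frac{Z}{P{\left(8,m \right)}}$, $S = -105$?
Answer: $- \frac{324249}{35} \approx -9264.3$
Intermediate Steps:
$A{\left(m,Z \right)} = \frac{Z}{m}$
$D = 9264$
$A{\left(S,27 \right)} - D = \frac{27}{-105} - 9264 = 27 \left(- \frac{1}{105}\right) - 9264 = - \frac{9}{35} - 9264 = - \frac{324249}{35}$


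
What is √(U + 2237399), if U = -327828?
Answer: √1909571 ≈ 1381.9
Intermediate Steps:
√(U + 2237399) = √(-327828 + 2237399) = √1909571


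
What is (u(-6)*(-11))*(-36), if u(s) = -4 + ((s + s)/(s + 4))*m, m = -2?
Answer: -6336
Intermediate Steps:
u(s) = -4 - 4*s/(4 + s) (u(s) = -4 + ((s + s)/(s + 4))*(-2) = -4 + ((2*s)/(4 + s))*(-2) = -4 + (2*s/(4 + s))*(-2) = -4 - 4*s/(4 + s))
(u(-6)*(-11))*(-36) = ((8*(-2 - 1*(-6))/(4 - 6))*(-11))*(-36) = ((8*(-2 + 6)/(-2))*(-11))*(-36) = ((8*(-½)*4)*(-11))*(-36) = -16*(-11)*(-36) = 176*(-36) = -6336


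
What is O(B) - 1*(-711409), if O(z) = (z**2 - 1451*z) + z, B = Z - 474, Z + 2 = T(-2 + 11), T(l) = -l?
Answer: 1649884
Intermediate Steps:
Z = -11 (Z = -2 - (-2 + 11) = -2 - 1*9 = -2 - 9 = -11)
B = -485 (B = -11 - 474 = -485)
O(z) = z**2 - 1450*z
O(B) - 1*(-711409) = -485*(-1450 - 485) - 1*(-711409) = -485*(-1935) + 711409 = 938475 + 711409 = 1649884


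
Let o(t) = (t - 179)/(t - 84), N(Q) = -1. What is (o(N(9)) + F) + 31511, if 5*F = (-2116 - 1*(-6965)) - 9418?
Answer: 2600942/85 ≈ 30599.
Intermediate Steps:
o(t) = (-179 + t)/(-84 + t)
F = -4569/5 (F = ((-2116 - 1*(-6965)) - 9418)/5 = ((-2116 + 6965) - 9418)/5 = (4849 - 9418)/5 = (⅕)*(-4569) = -4569/5 ≈ -913.80)
(o(N(9)) + F) + 31511 = ((-179 - 1)/(-84 - 1) - 4569/5) + 31511 = (-180/(-85) - 4569/5) + 31511 = (-1/85*(-180) - 4569/5) + 31511 = (36/17 - 4569/5) + 31511 = -77493/85 + 31511 = 2600942/85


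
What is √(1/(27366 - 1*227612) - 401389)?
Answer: 3*I*√1788342329806330/200246 ≈ 633.55*I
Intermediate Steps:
√(1/(27366 - 1*227612) - 401389) = √(1/(27366 - 227612) - 401389) = √(1/(-200246) - 401389) = √(-1/200246 - 401389) = √(-80376541695/200246) = 3*I*√1788342329806330/200246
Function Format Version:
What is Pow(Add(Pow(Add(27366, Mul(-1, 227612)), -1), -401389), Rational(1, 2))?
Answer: Mul(Rational(3, 200246), I, Pow(1788342329806330, Rational(1, 2))) ≈ Mul(633.55, I)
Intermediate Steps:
Pow(Add(Pow(Add(27366, Mul(-1, 227612)), -1), -401389), Rational(1, 2)) = Pow(Add(Pow(Add(27366, -227612), -1), -401389), Rational(1, 2)) = Pow(Add(Pow(-200246, -1), -401389), Rational(1, 2)) = Pow(Add(Rational(-1, 200246), -401389), Rational(1, 2)) = Pow(Rational(-80376541695, 200246), Rational(1, 2)) = Mul(Rational(3, 200246), I, Pow(1788342329806330, Rational(1, 2)))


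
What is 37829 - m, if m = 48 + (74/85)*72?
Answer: 3206057/85 ≈ 37718.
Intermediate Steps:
m = 9408/85 (m = 48 + (74*(1/85))*72 = 48 + (74/85)*72 = 48 + 5328/85 = 9408/85 ≈ 110.68)
37829 - m = 37829 - 1*9408/85 = 37829 - 9408/85 = 3206057/85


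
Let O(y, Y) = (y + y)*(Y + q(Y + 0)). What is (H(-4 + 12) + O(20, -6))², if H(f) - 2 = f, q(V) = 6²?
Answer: 1464100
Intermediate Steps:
q(V) = 36
O(y, Y) = 2*y*(36 + Y) (O(y, Y) = (y + y)*(Y + 36) = (2*y)*(36 + Y) = 2*y*(36 + Y))
H(f) = 2 + f
(H(-4 + 12) + O(20, -6))² = ((2 + (-4 + 12)) + 2*20*(36 - 6))² = ((2 + 8) + 2*20*30)² = (10 + 1200)² = 1210² = 1464100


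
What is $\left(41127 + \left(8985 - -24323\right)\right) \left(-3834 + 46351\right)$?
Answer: $3164752895$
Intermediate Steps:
$\left(41127 + \left(8985 - -24323\right)\right) \left(-3834 + 46351\right) = \left(41127 + \left(8985 + 24323\right)\right) 42517 = \left(41127 + 33308\right) 42517 = 74435 \cdot 42517 = 3164752895$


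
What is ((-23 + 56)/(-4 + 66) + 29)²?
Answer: 3352561/3844 ≈ 872.15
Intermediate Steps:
((-23 + 56)/(-4 + 66) + 29)² = (33/62 + 29)² = (1831/62)² = 3352561/3844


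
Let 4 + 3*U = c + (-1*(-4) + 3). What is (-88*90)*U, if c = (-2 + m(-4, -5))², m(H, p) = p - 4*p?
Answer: -454080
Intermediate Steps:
m(H, p) = -3*p
c = 169 (c = (-2 - 3*(-5))² = (-2 + 15)² = 13² = 169)
U = 172/3 (U = -4/3 + (169 + (-1*(-4) + 3))/3 = -4/3 + (169 + (4 + 3))/3 = -4/3 + (169 + 7)/3 = -4/3 + (⅓)*176 = -4/3 + 176/3 = 172/3 ≈ 57.333)
(-88*90)*U = -88*90*(172/3) = -7920*172/3 = -454080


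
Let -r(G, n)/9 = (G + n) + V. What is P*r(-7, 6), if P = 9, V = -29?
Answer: 2430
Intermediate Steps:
r(G, n) = 261 - 9*G - 9*n (r(G, n) = -9*((G + n) - 29) = -9*(-29 + G + n) = 261 - 9*G - 9*n)
P*r(-7, 6) = 9*(261 - 9*(-7) - 9*6) = 9*(261 + 63 - 54) = 9*270 = 2430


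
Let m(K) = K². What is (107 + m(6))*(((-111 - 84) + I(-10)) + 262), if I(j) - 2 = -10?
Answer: 8437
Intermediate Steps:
I(j) = -8 (I(j) = 2 - 10 = -8)
(107 + m(6))*(((-111 - 84) + I(-10)) + 262) = (107 + 6²)*(((-111 - 84) - 8) + 262) = (107 + 36)*((-195 - 8) + 262) = 143*(-203 + 262) = 143*59 = 8437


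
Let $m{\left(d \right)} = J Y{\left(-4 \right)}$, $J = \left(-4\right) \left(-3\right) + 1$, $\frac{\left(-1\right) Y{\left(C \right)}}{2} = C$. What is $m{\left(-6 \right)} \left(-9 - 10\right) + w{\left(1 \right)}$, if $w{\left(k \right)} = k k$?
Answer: $-1975$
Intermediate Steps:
$Y{\left(C \right)} = - 2 C$
$w{\left(k \right)} = k^{2}$
$J = 13$ ($J = 12 + 1 = 13$)
$m{\left(d \right)} = 104$ ($m{\left(d \right)} = 13 \left(\left(-2\right) \left(-4\right)\right) = 13 \cdot 8 = 104$)
$m{\left(-6 \right)} \left(-9 - 10\right) + w{\left(1 \right)} = 104 \left(-9 - 10\right) + 1^{2} = 104 \left(-19\right) + 1 = -1976 + 1 = -1975$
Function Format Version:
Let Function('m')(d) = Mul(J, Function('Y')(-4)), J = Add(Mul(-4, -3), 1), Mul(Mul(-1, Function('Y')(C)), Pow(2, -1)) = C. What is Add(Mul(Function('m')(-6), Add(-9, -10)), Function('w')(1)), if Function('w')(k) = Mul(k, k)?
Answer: -1975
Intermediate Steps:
Function('Y')(C) = Mul(-2, C)
Function('w')(k) = Pow(k, 2)
J = 13 (J = Add(12, 1) = 13)
Function('m')(d) = 104 (Function('m')(d) = Mul(13, Mul(-2, -4)) = Mul(13, 8) = 104)
Add(Mul(Function('m')(-6), Add(-9, -10)), Function('w')(1)) = Add(Mul(104, Add(-9, -10)), Pow(1, 2)) = Add(Mul(104, -19), 1) = Add(-1976, 1) = -1975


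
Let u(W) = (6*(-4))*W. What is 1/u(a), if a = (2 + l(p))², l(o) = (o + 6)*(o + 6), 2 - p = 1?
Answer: -1/62424 ≈ -1.6019e-5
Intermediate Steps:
p = 1 (p = 2 - 1*1 = 2 - 1 = 1)
l(o) = (6 + o)² (l(o) = (6 + o)*(6 + o) = (6 + o)²)
a = 2601 (a = (2 + (6 + 1)²)² = (2 + 7²)² = (2 + 49)² = 51² = 2601)
u(W) = -24*W
1/u(a) = 1/(-24*2601) = 1/(-62424) = -1/62424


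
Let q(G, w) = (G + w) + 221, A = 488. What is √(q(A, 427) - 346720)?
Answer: 4*I*√21599 ≈ 587.86*I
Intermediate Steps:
q(G, w) = 221 + G + w
√(q(A, 427) - 346720) = √((221 + 488 + 427) - 346720) = √(1136 - 346720) = √(-345584) = 4*I*√21599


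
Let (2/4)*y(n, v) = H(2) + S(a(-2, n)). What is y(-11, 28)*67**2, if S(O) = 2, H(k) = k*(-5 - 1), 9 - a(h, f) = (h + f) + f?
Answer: -89780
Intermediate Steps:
a(h, f) = 9 - h - 2*f (a(h, f) = 9 - ((h + f) + f) = 9 - ((f + h) + f) = 9 - (h + 2*f) = 9 + (-h - 2*f) = 9 - h - 2*f)
H(k) = -6*k (H(k) = k*(-6) = -6*k)
y(n, v) = -20 (y(n, v) = 2*(-6*2 + 2) = 2*(-12 + 2) = 2*(-10) = -20)
y(-11, 28)*67**2 = -20*67**2 = -20*4489 = -89780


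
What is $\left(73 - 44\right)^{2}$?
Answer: $841$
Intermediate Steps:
$\left(73 - 44\right)^{2} = 29^{2} = 841$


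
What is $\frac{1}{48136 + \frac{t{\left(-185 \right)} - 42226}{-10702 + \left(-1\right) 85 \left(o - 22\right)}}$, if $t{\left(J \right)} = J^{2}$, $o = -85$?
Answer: $\frac{1607}{77362553} \approx 2.0772 \cdot 10^{-5}$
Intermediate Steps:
$\frac{1}{48136 + \frac{t{\left(-185 \right)} - 42226}{-10702 + \left(-1\right) 85 \left(o - 22\right)}} = \frac{1}{48136 + \frac{\left(-185\right)^{2} - 42226}{-10702 + \left(-1\right) 85 \left(-85 - 22\right)}} = \frac{1}{48136 + \frac{34225 - 42226}{-10702 - -9095}} = \frac{1}{48136 - \frac{8001}{-10702 + 9095}} = \frac{1}{48136 - \frac{8001}{-1607}} = \frac{1}{48136 - - \frac{8001}{1607}} = \frac{1}{48136 + \frac{8001}{1607}} = \frac{1}{\frac{77362553}{1607}} = \frac{1607}{77362553}$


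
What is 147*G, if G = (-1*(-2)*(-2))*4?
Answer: -2352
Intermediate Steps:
G = -16 (G = (2*(-2))*4 = -4*4 = -16)
147*G = 147*(-16) = -2352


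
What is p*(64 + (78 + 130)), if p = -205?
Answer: -55760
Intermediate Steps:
p*(64 + (78 + 130)) = -205*(64 + (78 + 130)) = -205*(64 + 208) = -205*272 = -55760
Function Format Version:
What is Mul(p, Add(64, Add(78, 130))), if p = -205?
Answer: -55760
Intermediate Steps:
Mul(p, Add(64, Add(78, 130))) = Mul(-205, Add(64, Add(78, 130))) = Mul(-205, Add(64, 208)) = Mul(-205, 272) = -55760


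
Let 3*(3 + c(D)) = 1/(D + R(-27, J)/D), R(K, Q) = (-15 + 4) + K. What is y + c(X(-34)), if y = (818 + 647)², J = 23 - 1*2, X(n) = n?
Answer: 3599214277/1677 ≈ 2.1462e+6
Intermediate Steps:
J = 21 (J = 23 - 2 = 21)
y = 2146225 (y = 1465² = 2146225)
R(K, Q) = -11 + K
c(D) = -3 + 1/(3*(D - 38/D)) (c(D) = -3 + 1/(3*(D + (-11 - 27)/D)) = -3 + 1/(3*(D - 38/D)))
y + c(X(-34)) = 2146225 + (342 - 34 - 9*(-34)²)/(3*(-38 + (-34)²)) = 2146225 + (342 - 34 - 9*1156)/(3*(-38 + 1156)) = 2146225 + (⅓)*(342 - 34 - 10404)/1118 = 2146225 + (⅓)*(1/1118)*(-10096) = 2146225 - 5048/1677 = 3599214277/1677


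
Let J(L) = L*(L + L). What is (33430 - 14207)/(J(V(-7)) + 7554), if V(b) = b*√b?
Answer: 19223/6868 ≈ 2.7989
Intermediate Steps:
V(b) = b^(3/2)
J(L) = 2*L² (J(L) = L*(2*L) = 2*L²)
(33430 - 14207)/(J(V(-7)) + 7554) = (33430 - 14207)/(2*((-7)^(3/2))² + 7554) = 19223/(2*(-7*I*√7)² + 7554) = 19223/(2*(-343) + 7554) = 19223/(-686 + 7554) = 19223/6868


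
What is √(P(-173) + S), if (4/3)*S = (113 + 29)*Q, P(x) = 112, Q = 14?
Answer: √1603 ≈ 40.037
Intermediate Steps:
S = 1491 (S = 3*((113 + 29)*14)/4 = 3*(142*14)/4 = (¾)*1988 = 1491)
√(P(-173) + S) = √(112 + 1491) = √1603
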